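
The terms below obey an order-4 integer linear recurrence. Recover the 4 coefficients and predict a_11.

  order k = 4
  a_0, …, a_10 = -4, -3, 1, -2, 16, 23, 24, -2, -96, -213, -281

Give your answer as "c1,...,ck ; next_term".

1,0,-2,-3 ; -83

  a_4 = 1·-2 + 0·1 + -2·-3 + -3·-4 = 16
  a_5 = 1·16 + 0·-2 + -2·1 + -3·-3 = 23
  a_6 = 1·23 + 0·16 + -2·-2 + -3·1 = 24
  a_7 = 1·24 + 0·23 + -2·16 + -3·-2 = -2
  a_8 = 1·-2 + 0·24 + -2·23 + -3·16 = -96
  a_9 = 1·-96 + 0·-2 + -2·24 + -3·23 = -213
  a_10 = 1·-213 + 0·-96 + -2·-2 + -3·24 = -281
  a_11 = 1·-281 + 0·-213 + -2·-96 + -3·-2 = -83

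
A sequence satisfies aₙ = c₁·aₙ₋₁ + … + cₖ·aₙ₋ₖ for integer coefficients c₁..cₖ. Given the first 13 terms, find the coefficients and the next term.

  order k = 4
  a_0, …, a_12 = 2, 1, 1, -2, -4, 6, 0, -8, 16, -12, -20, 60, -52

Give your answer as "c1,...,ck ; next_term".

-1,-2,0,-2 ; -44

  a_4 = -1·-2 + -2·1 + 0·1 + -2·2 = -4
  a_5 = -1·-4 + -2·-2 + 0·1 + -2·1 = 6
  a_6 = -1·6 + -2·-4 + 0·-2 + -2·1 = 0
  a_7 = -1·0 + -2·6 + 0·-4 + -2·-2 = -8
  a_8 = -1·-8 + -2·0 + 0·6 + -2·-4 = 16
  a_9 = -1·16 + -2·-8 + 0·0 + -2·6 = -12
  a_10 = -1·-12 + -2·16 + 0·-8 + -2·0 = -20
  a_11 = -1·-20 + -2·-12 + 0·16 + -2·-8 = 60
  a_12 = -1·60 + -2·-20 + 0·-12 + -2·16 = -52
  a_13 = -1·-52 + -2·60 + 0·-20 + -2·-12 = -44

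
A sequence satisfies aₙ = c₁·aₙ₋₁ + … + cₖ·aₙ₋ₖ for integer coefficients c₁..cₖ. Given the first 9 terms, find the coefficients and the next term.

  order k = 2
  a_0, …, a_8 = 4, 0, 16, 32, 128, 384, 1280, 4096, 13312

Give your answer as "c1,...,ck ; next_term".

  a_2 = 2·0 + 4·4 = 16
  a_3 = 2·16 + 4·0 = 32
  a_4 = 2·32 + 4·16 = 128
  a_5 = 2·128 + 4·32 = 384
  a_6 = 2·384 + 4·128 = 1280
  a_7 = 2·1280 + 4·384 = 4096
  a_8 = 2·4096 + 4·1280 = 13312
  a_9 = 2·13312 + 4·4096 = 43008

2,4 ; 43008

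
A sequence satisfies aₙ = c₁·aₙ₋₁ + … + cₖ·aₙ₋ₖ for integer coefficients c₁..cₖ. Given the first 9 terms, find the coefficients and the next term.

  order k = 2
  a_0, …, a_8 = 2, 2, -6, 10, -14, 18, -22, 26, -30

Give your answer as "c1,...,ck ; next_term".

  a_2 = -2·2 + -1·2 = -6
  a_3 = -2·-6 + -1·2 = 10
  a_4 = -2·10 + -1·-6 = -14
  a_5 = -2·-14 + -1·10 = 18
  a_6 = -2·18 + -1·-14 = -22
  a_7 = -2·-22 + -1·18 = 26
  a_8 = -2·26 + -1·-22 = -30
  a_9 = -2·-30 + -1·26 = 34

-2,-1 ; 34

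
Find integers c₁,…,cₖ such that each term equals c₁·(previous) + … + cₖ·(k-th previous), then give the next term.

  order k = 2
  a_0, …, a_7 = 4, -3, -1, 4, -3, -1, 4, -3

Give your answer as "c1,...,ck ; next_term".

  a_2 = -1·-3 + -1·4 = -1
  a_3 = -1·-1 + -1·-3 = 4
  a_4 = -1·4 + -1·-1 = -3
  a_5 = -1·-3 + -1·4 = -1
  a_6 = -1·-1 + -1·-3 = 4
  a_7 = -1·4 + -1·-1 = -3
  a_8 = -1·-3 + -1·4 = -1

-1,-1 ; -1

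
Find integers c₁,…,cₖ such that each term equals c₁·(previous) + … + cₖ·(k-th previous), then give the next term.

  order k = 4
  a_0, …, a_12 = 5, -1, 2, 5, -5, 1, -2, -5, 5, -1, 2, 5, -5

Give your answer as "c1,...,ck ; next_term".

0,0,0,-1 ; 1

  a_4 = 0·5 + 0·2 + 0·-1 + -1·5 = -5
  a_5 = 0·-5 + 0·5 + 0·2 + -1·-1 = 1
  a_6 = 0·1 + 0·-5 + 0·5 + -1·2 = -2
  a_7 = 0·-2 + 0·1 + 0·-5 + -1·5 = -5
  a_8 = 0·-5 + 0·-2 + 0·1 + -1·-5 = 5
  a_9 = 0·5 + 0·-5 + 0·-2 + -1·1 = -1
  a_10 = 0·-1 + 0·5 + 0·-5 + -1·-2 = 2
  a_11 = 0·2 + 0·-1 + 0·5 + -1·-5 = 5
  a_12 = 0·5 + 0·2 + 0·-1 + -1·5 = -5
  a_13 = 0·-5 + 0·5 + 0·2 + -1·-1 = 1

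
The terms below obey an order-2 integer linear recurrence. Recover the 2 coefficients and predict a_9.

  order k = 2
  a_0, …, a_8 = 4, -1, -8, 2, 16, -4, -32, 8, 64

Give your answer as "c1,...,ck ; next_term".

0,-2 ; -16

  a_2 = 0·-1 + -2·4 = -8
  a_3 = 0·-8 + -2·-1 = 2
  a_4 = 0·2 + -2·-8 = 16
  a_5 = 0·16 + -2·2 = -4
  a_6 = 0·-4 + -2·16 = -32
  a_7 = 0·-32 + -2·-4 = 8
  a_8 = 0·8 + -2·-32 = 64
  a_9 = 0·64 + -2·8 = -16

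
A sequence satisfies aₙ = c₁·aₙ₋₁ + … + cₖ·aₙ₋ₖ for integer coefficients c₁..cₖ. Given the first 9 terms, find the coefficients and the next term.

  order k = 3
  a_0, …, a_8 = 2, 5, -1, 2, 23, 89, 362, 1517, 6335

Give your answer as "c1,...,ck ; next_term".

4,0,3 ; 26426

  a_3 = 4·-1 + 0·5 + 3·2 = 2
  a_4 = 4·2 + 0·-1 + 3·5 = 23
  a_5 = 4·23 + 0·2 + 3·-1 = 89
  a_6 = 4·89 + 0·23 + 3·2 = 362
  a_7 = 4·362 + 0·89 + 3·23 = 1517
  a_8 = 4·1517 + 0·362 + 3·89 = 6335
  a_9 = 4·6335 + 0·1517 + 3·362 = 26426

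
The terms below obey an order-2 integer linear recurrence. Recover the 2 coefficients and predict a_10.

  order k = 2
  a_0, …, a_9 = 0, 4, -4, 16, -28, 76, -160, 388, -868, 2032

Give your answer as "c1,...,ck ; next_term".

  a_2 = -1·4 + 3·0 = -4
  a_3 = -1·-4 + 3·4 = 16
  a_4 = -1·16 + 3·-4 = -28
  a_5 = -1·-28 + 3·16 = 76
  a_6 = -1·76 + 3·-28 = -160
  a_7 = -1·-160 + 3·76 = 388
  a_8 = -1·388 + 3·-160 = -868
  a_9 = -1·-868 + 3·388 = 2032
  a_10 = -1·2032 + 3·-868 = -4636

-1,3 ; -4636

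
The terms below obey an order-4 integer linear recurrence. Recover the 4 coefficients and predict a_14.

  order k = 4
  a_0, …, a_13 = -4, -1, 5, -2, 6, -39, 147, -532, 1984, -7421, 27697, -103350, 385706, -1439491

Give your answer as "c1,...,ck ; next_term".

-4,-2,-4,-1 ; 5372255

  a_4 = -4·-2 + -2·5 + -4·-1 + -1·-4 = 6
  a_5 = -4·6 + -2·-2 + -4·5 + -1·-1 = -39
  a_6 = -4·-39 + -2·6 + -4·-2 + -1·5 = 147
  a_7 = -4·147 + -2·-39 + -4·6 + -1·-2 = -532
  a_8 = -4·-532 + -2·147 + -4·-39 + -1·6 = 1984
  a_9 = -4·1984 + -2·-532 + -4·147 + -1·-39 = -7421
  a_10 = -4·-7421 + -2·1984 + -4·-532 + -1·147 = 27697
  a_11 = -4·27697 + -2·-7421 + -4·1984 + -1·-532 = -103350
  a_12 = -4·-103350 + -2·27697 + -4·-7421 + -1·1984 = 385706
  a_13 = -4·385706 + -2·-103350 + -4·27697 + -1·-7421 = -1439491
  a_14 = -4·-1439491 + -2·385706 + -4·-103350 + -1·27697 = 5372255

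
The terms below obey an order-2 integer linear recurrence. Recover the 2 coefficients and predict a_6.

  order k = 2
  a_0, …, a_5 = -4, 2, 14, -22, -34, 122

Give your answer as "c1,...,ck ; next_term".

  a_2 = -1·2 + -4·-4 = 14
  a_3 = -1·14 + -4·2 = -22
  a_4 = -1·-22 + -4·14 = -34
  a_5 = -1·-34 + -4·-22 = 122
  a_6 = -1·122 + -4·-34 = 14

-1,-4 ; 14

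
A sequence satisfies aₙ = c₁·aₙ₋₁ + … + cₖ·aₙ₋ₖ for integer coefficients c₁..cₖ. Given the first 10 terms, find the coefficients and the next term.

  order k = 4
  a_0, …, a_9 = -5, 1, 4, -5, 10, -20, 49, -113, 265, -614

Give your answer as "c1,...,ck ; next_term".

  a_4 = -2·-5 + 1·4 + 1·1 + 1·-5 = 10
  a_5 = -2·10 + 1·-5 + 1·4 + 1·1 = -20
  a_6 = -2·-20 + 1·10 + 1·-5 + 1·4 = 49
  a_7 = -2·49 + 1·-20 + 1·10 + 1·-5 = -113
  a_8 = -2·-113 + 1·49 + 1·-20 + 1·10 = 265
  a_9 = -2·265 + 1·-113 + 1·49 + 1·-20 = -614
  a_10 = -2·-614 + 1·265 + 1·-113 + 1·49 = 1429

-2,1,1,1 ; 1429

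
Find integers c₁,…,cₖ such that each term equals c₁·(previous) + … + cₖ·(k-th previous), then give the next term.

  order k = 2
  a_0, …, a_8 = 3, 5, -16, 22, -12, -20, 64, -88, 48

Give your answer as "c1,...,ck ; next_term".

-2,-2 ; 80

  a_2 = -2·5 + -2·3 = -16
  a_3 = -2·-16 + -2·5 = 22
  a_4 = -2·22 + -2·-16 = -12
  a_5 = -2·-12 + -2·22 = -20
  a_6 = -2·-20 + -2·-12 = 64
  a_7 = -2·64 + -2·-20 = -88
  a_8 = -2·-88 + -2·64 = 48
  a_9 = -2·48 + -2·-88 = 80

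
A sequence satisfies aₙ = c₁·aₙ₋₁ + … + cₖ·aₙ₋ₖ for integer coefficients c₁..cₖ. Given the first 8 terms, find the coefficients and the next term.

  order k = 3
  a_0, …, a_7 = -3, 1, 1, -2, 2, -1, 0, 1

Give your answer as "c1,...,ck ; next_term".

0,1,1 ; -1

  a_3 = 0·1 + 1·1 + 1·-3 = -2
  a_4 = 0·-2 + 1·1 + 1·1 = 2
  a_5 = 0·2 + 1·-2 + 1·1 = -1
  a_6 = 0·-1 + 1·2 + 1·-2 = 0
  a_7 = 0·0 + 1·-1 + 1·2 = 1
  a_8 = 0·1 + 1·0 + 1·-1 = -1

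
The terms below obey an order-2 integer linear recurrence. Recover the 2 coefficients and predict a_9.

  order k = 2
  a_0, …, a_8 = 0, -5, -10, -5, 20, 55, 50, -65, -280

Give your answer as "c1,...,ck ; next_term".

  a_2 = 2·-5 + -3·0 = -10
  a_3 = 2·-10 + -3·-5 = -5
  a_4 = 2·-5 + -3·-10 = 20
  a_5 = 2·20 + -3·-5 = 55
  a_6 = 2·55 + -3·20 = 50
  a_7 = 2·50 + -3·55 = -65
  a_8 = 2·-65 + -3·50 = -280
  a_9 = 2·-280 + -3·-65 = -365

2,-3 ; -365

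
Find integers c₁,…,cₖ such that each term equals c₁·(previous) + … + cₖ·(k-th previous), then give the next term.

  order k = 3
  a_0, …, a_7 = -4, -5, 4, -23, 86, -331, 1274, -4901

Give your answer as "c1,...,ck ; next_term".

  a_3 = -3·4 + 3·-5 + -1·-4 = -23
  a_4 = -3·-23 + 3·4 + -1·-5 = 86
  a_5 = -3·86 + 3·-23 + -1·4 = -331
  a_6 = -3·-331 + 3·86 + -1·-23 = 1274
  a_7 = -3·1274 + 3·-331 + -1·86 = -4901
  a_8 = -3·-4901 + 3·1274 + -1·-331 = 18856

-3,3,-1 ; 18856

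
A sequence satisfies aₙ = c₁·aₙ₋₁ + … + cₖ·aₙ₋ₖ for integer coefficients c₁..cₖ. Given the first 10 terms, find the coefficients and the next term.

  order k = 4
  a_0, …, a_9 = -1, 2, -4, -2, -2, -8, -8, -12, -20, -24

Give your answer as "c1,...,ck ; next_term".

2,0,0,-2 ; -32

  a_4 = 2·-2 + 0·-4 + 0·2 + -2·-1 = -2
  a_5 = 2·-2 + 0·-2 + 0·-4 + -2·2 = -8
  a_6 = 2·-8 + 0·-2 + 0·-2 + -2·-4 = -8
  a_7 = 2·-8 + 0·-8 + 0·-2 + -2·-2 = -12
  a_8 = 2·-12 + 0·-8 + 0·-8 + -2·-2 = -20
  a_9 = 2·-20 + 0·-12 + 0·-8 + -2·-8 = -24
  a_10 = 2·-24 + 0·-20 + 0·-12 + -2·-8 = -32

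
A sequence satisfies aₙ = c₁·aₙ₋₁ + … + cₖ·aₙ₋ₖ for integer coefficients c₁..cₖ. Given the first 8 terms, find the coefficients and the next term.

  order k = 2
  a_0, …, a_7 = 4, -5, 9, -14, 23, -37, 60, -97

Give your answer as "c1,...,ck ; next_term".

  a_2 = -1·-5 + 1·4 = 9
  a_3 = -1·9 + 1·-5 = -14
  a_4 = -1·-14 + 1·9 = 23
  a_5 = -1·23 + 1·-14 = -37
  a_6 = -1·-37 + 1·23 = 60
  a_7 = -1·60 + 1·-37 = -97
  a_8 = -1·-97 + 1·60 = 157

-1,1 ; 157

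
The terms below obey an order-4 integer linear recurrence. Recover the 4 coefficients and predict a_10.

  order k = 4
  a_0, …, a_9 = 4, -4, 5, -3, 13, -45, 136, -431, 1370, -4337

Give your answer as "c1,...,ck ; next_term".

-3,0,-2,-1 ; 13737

  a_4 = -3·-3 + 0·5 + -2·-4 + -1·4 = 13
  a_5 = -3·13 + 0·-3 + -2·5 + -1·-4 = -45
  a_6 = -3·-45 + 0·13 + -2·-3 + -1·5 = 136
  a_7 = -3·136 + 0·-45 + -2·13 + -1·-3 = -431
  a_8 = -3·-431 + 0·136 + -2·-45 + -1·13 = 1370
  a_9 = -3·1370 + 0·-431 + -2·136 + -1·-45 = -4337
  a_10 = -3·-4337 + 0·1370 + -2·-431 + -1·136 = 13737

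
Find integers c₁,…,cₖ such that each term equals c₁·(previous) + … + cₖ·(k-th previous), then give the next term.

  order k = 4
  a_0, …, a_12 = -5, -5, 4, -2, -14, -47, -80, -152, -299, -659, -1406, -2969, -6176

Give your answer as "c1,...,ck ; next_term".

2,0,-1,3 ; -12923

  a_4 = 2·-2 + 0·4 + -1·-5 + 3·-5 = -14
  a_5 = 2·-14 + 0·-2 + -1·4 + 3·-5 = -47
  a_6 = 2·-47 + 0·-14 + -1·-2 + 3·4 = -80
  a_7 = 2·-80 + 0·-47 + -1·-14 + 3·-2 = -152
  a_8 = 2·-152 + 0·-80 + -1·-47 + 3·-14 = -299
  a_9 = 2·-299 + 0·-152 + -1·-80 + 3·-47 = -659
  a_10 = 2·-659 + 0·-299 + -1·-152 + 3·-80 = -1406
  a_11 = 2·-1406 + 0·-659 + -1·-299 + 3·-152 = -2969
  a_12 = 2·-2969 + 0·-1406 + -1·-659 + 3·-299 = -6176
  a_13 = 2·-6176 + 0·-2969 + -1·-1406 + 3·-659 = -12923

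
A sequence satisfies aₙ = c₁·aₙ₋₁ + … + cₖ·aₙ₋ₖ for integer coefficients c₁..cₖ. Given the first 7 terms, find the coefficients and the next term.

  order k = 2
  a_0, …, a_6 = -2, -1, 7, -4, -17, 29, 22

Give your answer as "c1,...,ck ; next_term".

-1,-3 ; -109

  a_2 = -1·-1 + -3·-2 = 7
  a_3 = -1·7 + -3·-1 = -4
  a_4 = -1·-4 + -3·7 = -17
  a_5 = -1·-17 + -3·-4 = 29
  a_6 = -1·29 + -3·-17 = 22
  a_7 = -1·22 + -3·29 = -109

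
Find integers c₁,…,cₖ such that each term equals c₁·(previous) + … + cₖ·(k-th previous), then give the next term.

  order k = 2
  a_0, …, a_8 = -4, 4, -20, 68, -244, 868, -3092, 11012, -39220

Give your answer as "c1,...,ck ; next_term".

-3,2 ; 139684

  a_2 = -3·4 + 2·-4 = -20
  a_3 = -3·-20 + 2·4 = 68
  a_4 = -3·68 + 2·-20 = -244
  a_5 = -3·-244 + 2·68 = 868
  a_6 = -3·868 + 2·-244 = -3092
  a_7 = -3·-3092 + 2·868 = 11012
  a_8 = -3·11012 + 2·-3092 = -39220
  a_9 = -3·-39220 + 2·11012 = 139684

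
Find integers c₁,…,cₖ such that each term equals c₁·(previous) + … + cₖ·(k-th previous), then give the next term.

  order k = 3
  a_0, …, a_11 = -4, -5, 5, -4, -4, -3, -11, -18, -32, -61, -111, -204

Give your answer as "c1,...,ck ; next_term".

1,1,1 ; -376

  a_3 = 1·5 + 1·-5 + 1·-4 = -4
  a_4 = 1·-4 + 1·5 + 1·-5 = -4
  a_5 = 1·-4 + 1·-4 + 1·5 = -3
  a_6 = 1·-3 + 1·-4 + 1·-4 = -11
  a_7 = 1·-11 + 1·-3 + 1·-4 = -18
  a_8 = 1·-18 + 1·-11 + 1·-3 = -32
  a_9 = 1·-32 + 1·-18 + 1·-11 = -61
  a_10 = 1·-61 + 1·-32 + 1·-18 = -111
  a_11 = 1·-111 + 1·-61 + 1·-32 = -204
  a_12 = 1·-204 + 1·-111 + 1·-61 = -376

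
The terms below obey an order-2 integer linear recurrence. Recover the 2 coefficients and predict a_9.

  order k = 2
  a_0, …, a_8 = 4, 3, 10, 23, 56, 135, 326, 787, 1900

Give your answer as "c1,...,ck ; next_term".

2,1 ; 4587

  a_2 = 2·3 + 1·4 = 10
  a_3 = 2·10 + 1·3 = 23
  a_4 = 2·23 + 1·10 = 56
  a_5 = 2·56 + 1·23 = 135
  a_6 = 2·135 + 1·56 = 326
  a_7 = 2·326 + 1·135 = 787
  a_8 = 2·787 + 1·326 = 1900
  a_9 = 2·1900 + 1·787 = 4587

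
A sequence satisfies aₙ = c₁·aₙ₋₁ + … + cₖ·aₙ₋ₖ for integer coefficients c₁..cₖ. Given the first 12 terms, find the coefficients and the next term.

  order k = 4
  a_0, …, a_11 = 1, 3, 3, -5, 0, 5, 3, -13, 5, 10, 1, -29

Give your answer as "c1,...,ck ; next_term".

-1,-1,-1,1 ; 23

  a_4 = -1·-5 + -1·3 + -1·3 + 1·1 = 0
  a_5 = -1·0 + -1·-5 + -1·3 + 1·3 = 5
  a_6 = -1·5 + -1·0 + -1·-5 + 1·3 = 3
  a_7 = -1·3 + -1·5 + -1·0 + 1·-5 = -13
  a_8 = -1·-13 + -1·3 + -1·5 + 1·0 = 5
  a_9 = -1·5 + -1·-13 + -1·3 + 1·5 = 10
  a_10 = -1·10 + -1·5 + -1·-13 + 1·3 = 1
  a_11 = -1·1 + -1·10 + -1·5 + 1·-13 = -29
  a_12 = -1·-29 + -1·1 + -1·10 + 1·5 = 23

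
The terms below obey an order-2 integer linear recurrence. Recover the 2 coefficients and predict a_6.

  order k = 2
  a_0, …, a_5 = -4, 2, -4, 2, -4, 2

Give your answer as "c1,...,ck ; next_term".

0,1 ; -4

  a_2 = 0·2 + 1·-4 = -4
  a_3 = 0·-4 + 1·2 = 2
  a_4 = 0·2 + 1·-4 = -4
  a_5 = 0·-4 + 1·2 = 2
  a_6 = 0·2 + 1·-4 = -4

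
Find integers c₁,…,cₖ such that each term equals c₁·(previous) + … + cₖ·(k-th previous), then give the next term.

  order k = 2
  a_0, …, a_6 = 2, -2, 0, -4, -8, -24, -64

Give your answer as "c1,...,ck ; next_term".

2,2 ; -176

  a_2 = 2·-2 + 2·2 = 0
  a_3 = 2·0 + 2·-2 = -4
  a_4 = 2·-4 + 2·0 = -8
  a_5 = 2·-8 + 2·-4 = -24
  a_6 = 2·-24 + 2·-8 = -64
  a_7 = 2·-64 + 2·-24 = -176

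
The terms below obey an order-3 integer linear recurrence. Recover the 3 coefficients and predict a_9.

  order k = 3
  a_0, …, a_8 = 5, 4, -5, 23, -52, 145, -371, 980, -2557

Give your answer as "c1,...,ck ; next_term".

  a_3 = -2·-5 + 2·4 + 1·5 = 23
  a_4 = -2·23 + 2·-5 + 1·4 = -52
  a_5 = -2·-52 + 2·23 + 1·-5 = 145
  a_6 = -2·145 + 2·-52 + 1·23 = -371
  a_7 = -2·-371 + 2·145 + 1·-52 = 980
  a_8 = -2·980 + 2·-371 + 1·145 = -2557
  a_9 = -2·-2557 + 2·980 + 1·-371 = 6703

-2,2,1 ; 6703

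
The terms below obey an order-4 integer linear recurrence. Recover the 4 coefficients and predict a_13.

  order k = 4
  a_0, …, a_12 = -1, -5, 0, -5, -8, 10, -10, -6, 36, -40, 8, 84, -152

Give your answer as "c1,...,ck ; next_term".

0,0,2,-2 ; 96

  a_4 = 0·-5 + 0·0 + 2·-5 + -2·-1 = -8
  a_5 = 0·-8 + 0·-5 + 2·0 + -2·-5 = 10
  a_6 = 0·10 + 0·-8 + 2·-5 + -2·0 = -10
  a_7 = 0·-10 + 0·10 + 2·-8 + -2·-5 = -6
  a_8 = 0·-6 + 0·-10 + 2·10 + -2·-8 = 36
  a_9 = 0·36 + 0·-6 + 2·-10 + -2·10 = -40
  a_10 = 0·-40 + 0·36 + 2·-6 + -2·-10 = 8
  a_11 = 0·8 + 0·-40 + 2·36 + -2·-6 = 84
  a_12 = 0·84 + 0·8 + 2·-40 + -2·36 = -152
  a_13 = 0·-152 + 0·84 + 2·8 + -2·-40 = 96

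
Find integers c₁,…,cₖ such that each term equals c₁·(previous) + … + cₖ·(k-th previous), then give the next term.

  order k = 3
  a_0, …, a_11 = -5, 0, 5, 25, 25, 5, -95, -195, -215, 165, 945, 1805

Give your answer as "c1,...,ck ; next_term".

  a_3 = 1·5 + 0·0 + -4·-5 = 25
  a_4 = 1·25 + 0·5 + -4·0 = 25
  a_5 = 1·25 + 0·25 + -4·5 = 5
  a_6 = 1·5 + 0·25 + -4·25 = -95
  a_7 = 1·-95 + 0·5 + -4·25 = -195
  a_8 = 1·-195 + 0·-95 + -4·5 = -215
  a_9 = 1·-215 + 0·-195 + -4·-95 = 165
  a_10 = 1·165 + 0·-215 + -4·-195 = 945
  a_11 = 1·945 + 0·165 + -4·-215 = 1805
  a_12 = 1·1805 + 0·945 + -4·165 = 1145

1,0,-4 ; 1145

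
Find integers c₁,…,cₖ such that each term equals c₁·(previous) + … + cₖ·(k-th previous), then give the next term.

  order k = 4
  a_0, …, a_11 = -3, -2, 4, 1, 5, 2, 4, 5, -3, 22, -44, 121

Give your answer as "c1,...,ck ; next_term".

  a_4 = -2·1 + 2·4 + 2·-2 + -1·-3 = 5
  a_5 = -2·5 + 2·1 + 2·4 + -1·-2 = 2
  a_6 = -2·2 + 2·5 + 2·1 + -1·4 = 4
  a_7 = -2·4 + 2·2 + 2·5 + -1·1 = 5
  a_8 = -2·5 + 2·4 + 2·2 + -1·5 = -3
  a_9 = -2·-3 + 2·5 + 2·4 + -1·2 = 22
  a_10 = -2·22 + 2·-3 + 2·5 + -1·4 = -44
  a_11 = -2·-44 + 2·22 + 2·-3 + -1·5 = 121
  a_12 = -2·121 + 2·-44 + 2·22 + -1·-3 = -283

-2,2,2,-1 ; -283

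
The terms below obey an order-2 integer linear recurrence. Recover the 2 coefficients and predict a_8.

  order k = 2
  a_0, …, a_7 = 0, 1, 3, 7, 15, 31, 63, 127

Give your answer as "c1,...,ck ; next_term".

  a_2 = 3·1 + -2·0 = 3
  a_3 = 3·3 + -2·1 = 7
  a_4 = 3·7 + -2·3 = 15
  a_5 = 3·15 + -2·7 = 31
  a_6 = 3·31 + -2·15 = 63
  a_7 = 3·63 + -2·31 = 127
  a_8 = 3·127 + -2·63 = 255

3,-2 ; 255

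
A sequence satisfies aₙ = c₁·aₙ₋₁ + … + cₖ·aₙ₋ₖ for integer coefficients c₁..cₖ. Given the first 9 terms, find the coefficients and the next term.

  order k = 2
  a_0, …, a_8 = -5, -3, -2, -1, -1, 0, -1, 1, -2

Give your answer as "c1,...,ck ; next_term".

  a_2 = -1·-3 + 1·-5 = -2
  a_3 = -1·-2 + 1·-3 = -1
  a_4 = -1·-1 + 1·-2 = -1
  a_5 = -1·-1 + 1·-1 = 0
  a_6 = -1·0 + 1·-1 = -1
  a_7 = -1·-1 + 1·0 = 1
  a_8 = -1·1 + 1·-1 = -2
  a_9 = -1·-2 + 1·1 = 3

-1,1 ; 3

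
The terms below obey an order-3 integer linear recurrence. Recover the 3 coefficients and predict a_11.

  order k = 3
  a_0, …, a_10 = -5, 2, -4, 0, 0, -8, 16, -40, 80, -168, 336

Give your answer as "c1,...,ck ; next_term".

  a_3 = -2·-4 + 1·2 + 2·-5 = 0
  a_4 = -2·0 + 1·-4 + 2·2 = 0
  a_5 = -2·0 + 1·0 + 2·-4 = -8
  a_6 = -2·-8 + 1·0 + 2·0 = 16
  a_7 = -2·16 + 1·-8 + 2·0 = -40
  a_8 = -2·-40 + 1·16 + 2·-8 = 80
  a_9 = -2·80 + 1·-40 + 2·16 = -168
  a_10 = -2·-168 + 1·80 + 2·-40 = 336
  a_11 = -2·336 + 1·-168 + 2·80 = -680

-2,1,2 ; -680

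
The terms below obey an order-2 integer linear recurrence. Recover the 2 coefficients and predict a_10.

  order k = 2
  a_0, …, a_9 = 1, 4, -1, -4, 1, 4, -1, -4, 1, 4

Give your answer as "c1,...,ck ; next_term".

0,-1 ; -1

  a_2 = 0·4 + -1·1 = -1
  a_3 = 0·-1 + -1·4 = -4
  a_4 = 0·-4 + -1·-1 = 1
  a_5 = 0·1 + -1·-4 = 4
  a_6 = 0·4 + -1·1 = -1
  a_7 = 0·-1 + -1·4 = -4
  a_8 = 0·-4 + -1·-1 = 1
  a_9 = 0·1 + -1·-4 = 4
  a_10 = 0·4 + -1·1 = -1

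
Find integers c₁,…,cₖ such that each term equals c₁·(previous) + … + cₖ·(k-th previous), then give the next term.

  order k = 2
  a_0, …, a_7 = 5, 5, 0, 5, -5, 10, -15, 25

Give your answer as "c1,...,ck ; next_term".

-1,1 ; -40

  a_2 = -1·5 + 1·5 = 0
  a_3 = -1·0 + 1·5 = 5
  a_4 = -1·5 + 1·0 = -5
  a_5 = -1·-5 + 1·5 = 10
  a_6 = -1·10 + 1·-5 = -15
  a_7 = -1·-15 + 1·10 = 25
  a_8 = -1·25 + 1·-15 = -40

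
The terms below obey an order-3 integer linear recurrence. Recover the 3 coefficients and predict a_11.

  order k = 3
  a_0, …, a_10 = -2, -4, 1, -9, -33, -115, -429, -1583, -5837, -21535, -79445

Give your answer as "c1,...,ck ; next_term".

3,2,2 ; -293079

  a_3 = 3·1 + 2·-4 + 2·-2 = -9
  a_4 = 3·-9 + 2·1 + 2·-4 = -33
  a_5 = 3·-33 + 2·-9 + 2·1 = -115
  a_6 = 3·-115 + 2·-33 + 2·-9 = -429
  a_7 = 3·-429 + 2·-115 + 2·-33 = -1583
  a_8 = 3·-1583 + 2·-429 + 2·-115 = -5837
  a_9 = 3·-5837 + 2·-1583 + 2·-429 = -21535
  a_10 = 3·-21535 + 2·-5837 + 2·-1583 = -79445
  a_11 = 3·-79445 + 2·-21535 + 2·-5837 = -293079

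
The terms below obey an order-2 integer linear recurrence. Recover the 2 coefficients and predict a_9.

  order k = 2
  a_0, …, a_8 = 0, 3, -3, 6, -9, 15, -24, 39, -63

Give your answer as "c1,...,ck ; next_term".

-1,1 ; 102

  a_2 = -1·3 + 1·0 = -3
  a_3 = -1·-3 + 1·3 = 6
  a_4 = -1·6 + 1·-3 = -9
  a_5 = -1·-9 + 1·6 = 15
  a_6 = -1·15 + 1·-9 = -24
  a_7 = -1·-24 + 1·15 = 39
  a_8 = -1·39 + 1·-24 = -63
  a_9 = -1·-63 + 1·39 = 102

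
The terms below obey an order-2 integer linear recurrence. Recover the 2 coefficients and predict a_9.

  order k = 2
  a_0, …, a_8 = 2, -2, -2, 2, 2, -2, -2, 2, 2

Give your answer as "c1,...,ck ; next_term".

0,-1 ; -2

  a_2 = 0·-2 + -1·2 = -2
  a_3 = 0·-2 + -1·-2 = 2
  a_4 = 0·2 + -1·-2 = 2
  a_5 = 0·2 + -1·2 = -2
  a_6 = 0·-2 + -1·2 = -2
  a_7 = 0·-2 + -1·-2 = 2
  a_8 = 0·2 + -1·-2 = 2
  a_9 = 0·2 + -1·2 = -2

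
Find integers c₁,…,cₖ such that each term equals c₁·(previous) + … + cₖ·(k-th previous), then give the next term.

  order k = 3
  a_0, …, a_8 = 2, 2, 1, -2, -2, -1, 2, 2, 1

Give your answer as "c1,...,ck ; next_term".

  a_3 = 0·1 + 0·2 + -1·2 = -2
  a_4 = 0·-2 + 0·1 + -1·2 = -2
  a_5 = 0·-2 + 0·-2 + -1·1 = -1
  a_6 = 0·-1 + 0·-2 + -1·-2 = 2
  a_7 = 0·2 + 0·-1 + -1·-2 = 2
  a_8 = 0·2 + 0·2 + -1·-1 = 1
  a_9 = 0·1 + 0·2 + -1·2 = -2

0,0,-1 ; -2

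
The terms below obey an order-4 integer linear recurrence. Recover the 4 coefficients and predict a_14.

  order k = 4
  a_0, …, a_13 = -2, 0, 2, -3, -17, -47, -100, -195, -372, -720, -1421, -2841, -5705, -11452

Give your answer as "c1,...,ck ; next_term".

3,-2,-1,2 ; -22947

  a_4 = 3·-3 + -2·2 + -1·0 + 2·-2 = -17
  a_5 = 3·-17 + -2·-3 + -1·2 + 2·0 = -47
  a_6 = 3·-47 + -2·-17 + -1·-3 + 2·2 = -100
  a_7 = 3·-100 + -2·-47 + -1·-17 + 2·-3 = -195
  a_8 = 3·-195 + -2·-100 + -1·-47 + 2·-17 = -372
  a_9 = 3·-372 + -2·-195 + -1·-100 + 2·-47 = -720
  a_10 = 3·-720 + -2·-372 + -1·-195 + 2·-100 = -1421
  a_11 = 3·-1421 + -2·-720 + -1·-372 + 2·-195 = -2841
  a_12 = 3·-2841 + -2·-1421 + -1·-720 + 2·-372 = -5705
  a_13 = 3·-5705 + -2·-2841 + -1·-1421 + 2·-720 = -11452
  a_14 = 3·-11452 + -2·-5705 + -1·-2841 + 2·-1421 = -22947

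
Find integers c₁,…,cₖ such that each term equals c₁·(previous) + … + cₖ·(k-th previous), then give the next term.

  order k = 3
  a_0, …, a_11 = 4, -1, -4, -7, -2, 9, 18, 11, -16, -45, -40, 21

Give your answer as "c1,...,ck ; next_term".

  a_3 = 1·-4 + -1·-1 + -1·4 = -7
  a_4 = 1·-7 + -1·-4 + -1·-1 = -2
  a_5 = 1·-2 + -1·-7 + -1·-4 = 9
  a_6 = 1·9 + -1·-2 + -1·-7 = 18
  a_7 = 1·18 + -1·9 + -1·-2 = 11
  a_8 = 1·11 + -1·18 + -1·9 = -16
  a_9 = 1·-16 + -1·11 + -1·18 = -45
  a_10 = 1·-45 + -1·-16 + -1·11 = -40
  a_11 = 1·-40 + -1·-45 + -1·-16 = 21
  a_12 = 1·21 + -1·-40 + -1·-45 = 106

1,-1,-1 ; 106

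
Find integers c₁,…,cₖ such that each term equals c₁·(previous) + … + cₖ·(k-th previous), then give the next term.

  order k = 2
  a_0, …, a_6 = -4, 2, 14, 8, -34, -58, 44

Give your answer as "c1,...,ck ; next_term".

1,-3 ; 218

  a_2 = 1·2 + -3·-4 = 14
  a_3 = 1·14 + -3·2 = 8
  a_4 = 1·8 + -3·14 = -34
  a_5 = 1·-34 + -3·8 = -58
  a_6 = 1·-58 + -3·-34 = 44
  a_7 = 1·44 + -3·-58 = 218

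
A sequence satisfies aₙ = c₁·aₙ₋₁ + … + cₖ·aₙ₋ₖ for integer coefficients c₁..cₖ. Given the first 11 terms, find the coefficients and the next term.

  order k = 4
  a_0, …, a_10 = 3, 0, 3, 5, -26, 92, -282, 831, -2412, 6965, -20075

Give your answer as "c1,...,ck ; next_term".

  a_4 = -4·5 + -3·3 + 1·0 + 1·3 = -26
  a_5 = -4·-26 + -3·5 + 1·3 + 1·0 = 92
  a_6 = -4·92 + -3·-26 + 1·5 + 1·3 = -282
  a_7 = -4·-282 + -3·92 + 1·-26 + 1·5 = 831
  a_8 = -4·831 + -3·-282 + 1·92 + 1·-26 = -2412
  a_9 = -4·-2412 + -3·831 + 1·-282 + 1·92 = 6965
  a_10 = -4·6965 + -3·-2412 + 1·831 + 1·-282 = -20075
  a_11 = -4·-20075 + -3·6965 + 1·-2412 + 1·831 = 57824

-4,-3,1,1 ; 57824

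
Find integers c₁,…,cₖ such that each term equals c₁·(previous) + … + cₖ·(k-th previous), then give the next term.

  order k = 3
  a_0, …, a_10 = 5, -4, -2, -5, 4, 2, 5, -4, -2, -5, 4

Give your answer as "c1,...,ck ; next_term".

  a_3 = 0·-2 + 0·-4 + -1·5 = -5
  a_4 = 0·-5 + 0·-2 + -1·-4 = 4
  a_5 = 0·4 + 0·-5 + -1·-2 = 2
  a_6 = 0·2 + 0·4 + -1·-5 = 5
  a_7 = 0·5 + 0·2 + -1·4 = -4
  a_8 = 0·-4 + 0·5 + -1·2 = -2
  a_9 = 0·-2 + 0·-4 + -1·5 = -5
  a_10 = 0·-5 + 0·-2 + -1·-4 = 4
  a_11 = 0·4 + 0·-5 + -1·-2 = 2

0,0,-1 ; 2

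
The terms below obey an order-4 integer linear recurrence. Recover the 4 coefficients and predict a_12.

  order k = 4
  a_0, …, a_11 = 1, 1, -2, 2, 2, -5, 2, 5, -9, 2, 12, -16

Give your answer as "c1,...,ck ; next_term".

0,-1,1,-1 ; -1

  a_4 = 0·2 + -1·-2 + 1·1 + -1·1 = 2
  a_5 = 0·2 + -1·2 + 1·-2 + -1·1 = -5
  a_6 = 0·-5 + -1·2 + 1·2 + -1·-2 = 2
  a_7 = 0·2 + -1·-5 + 1·2 + -1·2 = 5
  a_8 = 0·5 + -1·2 + 1·-5 + -1·2 = -9
  a_9 = 0·-9 + -1·5 + 1·2 + -1·-5 = 2
  a_10 = 0·2 + -1·-9 + 1·5 + -1·2 = 12
  a_11 = 0·12 + -1·2 + 1·-9 + -1·5 = -16
  a_12 = 0·-16 + -1·12 + 1·2 + -1·-9 = -1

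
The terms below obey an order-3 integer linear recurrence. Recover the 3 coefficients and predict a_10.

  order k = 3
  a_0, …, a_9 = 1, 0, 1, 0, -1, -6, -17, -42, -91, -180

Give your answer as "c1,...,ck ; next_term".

3,-1,-3 ; -323

  a_3 = 3·1 + -1·0 + -3·1 = 0
  a_4 = 3·0 + -1·1 + -3·0 = -1
  a_5 = 3·-1 + -1·0 + -3·1 = -6
  a_6 = 3·-6 + -1·-1 + -3·0 = -17
  a_7 = 3·-17 + -1·-6 + -3·-1 = -42
  a_8 = 3·-42 + -1·-17 + -3·-6 = -91
  a_9 = 3·-91 + -1·-42 + -3·-17 = -180
  a_10 = 3·-180 + -1·-91 + -3·-42 = -323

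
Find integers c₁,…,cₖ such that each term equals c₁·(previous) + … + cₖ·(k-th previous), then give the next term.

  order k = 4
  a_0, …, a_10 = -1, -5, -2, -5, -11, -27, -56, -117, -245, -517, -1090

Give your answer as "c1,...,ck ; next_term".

2,0,0,1 ; -2297

  a_4 = 2·-5 + 0·-2 + 0·-5 + 1·-1 = -11
  a_5 = 2·-11 + 0·-5 + 0·-2 + 1·-5 = -27
  a_6 = 2·-27 + 0·-11 + 0·-5 + 1·-2 = -56
  a_7 = 2·-56 + 0·-27 + 0·-11 + 1·-5 = -117
  a_8 = 2·-117 + 0·-56 + 0·-27 + 1·-11 = -245
  a_9 = 2·-245 + 0·-117 + 0·-56 + 1·-27 = -517
  a_10 = 2·-517 + 0·-245 + 0·-117 + 1·-56 = -1090
  a_11 = 2·-1090 + 0·-517 + 0·-245 + 1·-117 = -2297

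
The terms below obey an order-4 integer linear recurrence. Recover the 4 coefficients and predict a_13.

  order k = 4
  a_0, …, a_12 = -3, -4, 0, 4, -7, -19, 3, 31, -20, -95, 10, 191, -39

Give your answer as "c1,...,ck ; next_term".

  a_4 = 1·4 + -2·0 + 2·-4 + 1·-3 = -7
  a_5 = 1·-7 + -2·4 + 2·0 + 1·-4 = -19
  a_6 = 1·-19 + -2·-7 + 2·4 + 1·0 = 3
  a_7 = 1·3 + -2·-19 + 2·-7 + 1·4 = 31
  a_8 = 1·31 + -2·3 + 2·-19 + 1·-7 = -20
  a_9 = 1·-20 + -2·31 + 2·3 + 1·-19 = -95
  a_10 = 1·-95 + -2·-20 + 2·31 + 1·3 = 10
  a_11 = 1·10 + -2·-95 + 2·-20 + 1·31 = 191
  a_12 = 1·191 + -2·10 + 2·-95 + 1·-20 = -39
  a_13 = 1·-39 + -2·191 + 2·10 + 1·-95 = -496

1,-2,2,1 ; -496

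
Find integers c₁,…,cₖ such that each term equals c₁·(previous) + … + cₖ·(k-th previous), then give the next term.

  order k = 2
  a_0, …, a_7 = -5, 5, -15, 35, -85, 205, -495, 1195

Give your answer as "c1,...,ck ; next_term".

  a_2 = -2·5 + 1·-5 = -15
  a_3 = -2·-15 + 1·5 = 35
  a_4 = -2·35 + 1·-15 = -85
  a_5 = -2·-85 + 1·35 = 205
  a_6 = -2·205 + 1·-85 = -495
  a_7 = -2·-495 + 1·205 = 1195
  a_8 = -2·1195 + 1·-495 = -2885

-2,1 ; -2885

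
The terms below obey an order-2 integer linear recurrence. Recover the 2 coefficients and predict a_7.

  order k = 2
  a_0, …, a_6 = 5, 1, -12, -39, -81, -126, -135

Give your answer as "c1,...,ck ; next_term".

3,-3 ; -27

  a_2 = 3·1 + -3·5 = -12
  a_3 = 3·-12 + -3·1 = -39
  a_4 = 3·-39 + -3·-12 = -81
  a_5 = 3·-81 + -3·-39 = -126
  a_6 = 3·-126 + -3·-81 = -135
  a_7 = 3·-135 + -3·-126 = -27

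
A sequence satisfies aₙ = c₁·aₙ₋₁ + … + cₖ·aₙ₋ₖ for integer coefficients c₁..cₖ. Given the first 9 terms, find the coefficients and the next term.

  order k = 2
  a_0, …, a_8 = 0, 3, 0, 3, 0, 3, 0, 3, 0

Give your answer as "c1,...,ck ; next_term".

  a_2 = 0·3 + 1·0 = 0
  a_3 = 0·0 + 1·3 = 3
  a_4 = 0·3 + 1·0 = 0
  a_5 = 0·0 + 1·3 = 3
  a_6 = 0·3 + 1·0 = 0
  a_7 = 0·0 + 1·3 = 3
  a_8 = 0·3 + 1·0 = 0
  a_9 = 0·0 + 1·3 = 3

0,1 ; 3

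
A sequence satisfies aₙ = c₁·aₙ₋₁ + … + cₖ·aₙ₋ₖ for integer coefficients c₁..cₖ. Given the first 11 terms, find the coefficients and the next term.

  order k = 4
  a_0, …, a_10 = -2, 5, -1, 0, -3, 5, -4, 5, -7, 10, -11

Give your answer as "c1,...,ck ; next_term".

  a_4 = 0·0 + 1·-1 + 0·5 + 1·-2 = -3
  a_5 = 0·-3 + 1·0 + 0·-1 + 1·5 = 5
  a_6 = 0·5 + 1·-3 + 0·0 + 1·-1 = -4
  a_7 = 0·-4 + 1·5 + 0·-3 + 1·0 = 5
  a_8 = 0·5 + 1·-4 + 0·5 + 1·-3 = -7
  a_9 = 0·-7 + 1·5 + 0·-4 + 1·5 = 10
  a_10 = 0·10 + 1·-7 + 0·5 + 1·-4 = -11
  a_11 = 0·-11 + 1·10 + 0·-7 + 1·5 = 15

0,1,0,1 ; 15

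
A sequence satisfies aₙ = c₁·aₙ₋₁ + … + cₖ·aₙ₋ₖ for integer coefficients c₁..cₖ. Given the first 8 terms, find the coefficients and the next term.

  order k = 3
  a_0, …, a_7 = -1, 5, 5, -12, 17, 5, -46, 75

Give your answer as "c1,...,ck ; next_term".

  a_3 = -1·5 + -1·5 + 2·-1 = -12
  a_4 = -1·-12 + -1·5 + 2·5 = 17
  a_5 = -1·17 + -1·-12 + 2·5 = 5
  a_6 = -1·5 + -1·17 + 2·-12 = -46
  a_7 = -1·-46 + -1·5 + 2·17 = 75
  a_8 = -1·75 + -1·-46 + 2·5 = -19

-1,-1,2 ; -19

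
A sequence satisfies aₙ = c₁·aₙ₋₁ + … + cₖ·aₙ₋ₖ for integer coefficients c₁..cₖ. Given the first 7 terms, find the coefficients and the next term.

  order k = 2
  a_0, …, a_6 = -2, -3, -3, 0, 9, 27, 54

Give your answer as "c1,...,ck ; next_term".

  a_2 = 3·-3 + -3·-2 = -3
  a_3 = 3·-3 + -3·-3 = 0
  a_4 = 3·0 + -3·-3 = 9
  a_5 = 3·9 + -3·0 = 27
  a_6 = 3·27 + -3·9 = 54
  a_7 = 3·54 + -3·27 = 81

3,-3 ; 81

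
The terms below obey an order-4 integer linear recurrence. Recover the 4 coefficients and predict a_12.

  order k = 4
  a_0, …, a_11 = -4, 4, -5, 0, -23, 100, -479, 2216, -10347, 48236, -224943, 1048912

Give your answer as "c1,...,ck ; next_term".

-4,3,0,2 ; -4891171

  a_4 = -4·0 + 3·-5 + 0·4 + 2·-4 = -23
  a_5 = -4·-23 + 3·0 + 0·-5 + 2·4 = 100
  a_6 = -4·100 + 3·-23 + 0·0 + 2·-5 = -479
  a_7 = -4·-479 + 3·100 + 0·-23 + 2·0 = 2216
  a_8 = -4·2216 + 3·-479 + 0·100 + 2·-23 = -10347
  a_9 = -4·-10347 + 3·2216 + 0·-479 + 2·100 = 48236
  a_10 = -4·48236 + 3·-10347 + 0·2216 + 2·-479 = -224943
  a_11 = -4·-224943 + 3·48236 + 0·-10347 + 2·2216 = 1048912
  a_12 = -4·1048912 + 3·-224943 + 0·48236 + 2·-10347 = -4891171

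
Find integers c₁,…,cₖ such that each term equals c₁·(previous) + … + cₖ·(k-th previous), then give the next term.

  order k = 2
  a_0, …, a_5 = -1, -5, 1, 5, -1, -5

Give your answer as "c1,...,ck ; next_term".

0,-1 ; 1

  a_2 = 0·-5 + -1·-1 = 1
  a_3 = 0·1 + -1·-5 = 5
  a_4 = 0·5 + -1·1 = -1
  a_5 = 0·-1 + -1·5 = -5
  a_6 = 0·-5 + -1·-1 = 1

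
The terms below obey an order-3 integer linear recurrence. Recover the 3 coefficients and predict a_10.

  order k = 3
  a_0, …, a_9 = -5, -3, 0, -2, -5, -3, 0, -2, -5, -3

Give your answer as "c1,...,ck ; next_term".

  a_3 = 1·0 + -1·-3 + 1·-5 = -2
  a_4 = 1·-2 + -1·0 + 1·-3 = -5
  a_5 = 1·-5 + -1·-2 + 1·0 = -3
  a_6 = 1·-3 + -1·-5 + 1·-2 = 0
  a_7 = 1·0 + -1·-3 + 1·-5 = -2
  a_8 = 1·-2 + -1·0 + 1·-3 = -5
  a_9 = 1·-5 + -1·-2 + 1·0 = -3
  a_10 = 1·-3 + -1·-5 + 1·-2 = 0

1,-1,1 ; 0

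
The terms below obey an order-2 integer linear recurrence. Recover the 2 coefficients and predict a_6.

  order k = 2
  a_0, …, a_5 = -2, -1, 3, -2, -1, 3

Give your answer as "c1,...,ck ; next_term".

  a_2 = -1·-1 + -1·-2 = 3
  a_3 = -1·3 + -1·-1 = -2
  a_4 = -1·-2 + -1·3 = -1
  a_5 = -1·-1 + -1·-2 = 3
  a_6 = -1·3 + -1·-1 = -2

-1,-1 ; -2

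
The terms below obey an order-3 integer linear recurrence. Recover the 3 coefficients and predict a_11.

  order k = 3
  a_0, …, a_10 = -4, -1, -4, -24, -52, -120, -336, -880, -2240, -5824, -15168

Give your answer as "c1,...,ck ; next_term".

2,0,4 ; -39296

  a_3 = 2·-4 + 0·-1 + 4·-4 = -24
  a_4 = 2·-24 + 0·-4 + 4·-1 = -52
  a_5 = 2·-52 + 0·-24 + 4·-4 = -120
  a_6 = 2·-120 + 0·-52 + 4·-24 = -336
  a_7 = 2·-336 + 0·-120 + 4·-52 = -880
  a_8 = 2·-880 + 0·-336 + 4·-120 = -2240
  a_9 = 2·-2240 + 0·-880 + 4·-336 = -5824
  a_10 = 2·-5824 + 0·-2240 + 4·-880 = -15168
  a_11 = 2·-15168 + 0·-5824 + 4·-2240 = -39296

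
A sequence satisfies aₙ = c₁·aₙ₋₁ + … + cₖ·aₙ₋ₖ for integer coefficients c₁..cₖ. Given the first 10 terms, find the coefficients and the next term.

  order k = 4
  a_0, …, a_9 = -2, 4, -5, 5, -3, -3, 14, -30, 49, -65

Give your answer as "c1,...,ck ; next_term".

-2,-1,0,-1 ; 67

  a_4 = -2·5 + -1·-5 + 0·4 + -1·-2 = -3
  a_5 = -2·-3 + -1·5 + 0·-5 + -1·4 = -3
  a_6 = -2·-3 + -1·-3 + 0·5 + -1·-5 = 14
  a_7 = -2·14 + -1·-3 + 0·-3 + -1·5 = -30
  a_8 = -2·-30 + -1·14 + 0·-3 + -1·-3 = 49
  a_9 = -2·49 + -1·-30 + 0·14 + -1·-3 = -65
  a_10 = -2·-65 + -1·49 + 0·-30 + -1·14 = 67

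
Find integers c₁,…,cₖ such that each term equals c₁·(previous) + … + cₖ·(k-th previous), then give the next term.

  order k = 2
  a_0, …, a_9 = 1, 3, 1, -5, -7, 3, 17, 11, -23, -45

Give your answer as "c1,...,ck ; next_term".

  a_2 = 1·3 + -2·1 = 1
  a_3 = 1·1 + -2·3 = -5
  a_4 = 1·-5 + -2·1 = -7
  a_5 = 1·-7 + -2·-5 = 3
  a_6 = 1·3 + -2·-7 = 17
  a_7 = 1·17 + -2·3 = 11
  a_8 = 1·11 + -2·17 = -23
  a_9 = 1·-23 + -2·11 = -45
  a_10 = 1·-45 + -2·-23 = 1

1,-2 ; 1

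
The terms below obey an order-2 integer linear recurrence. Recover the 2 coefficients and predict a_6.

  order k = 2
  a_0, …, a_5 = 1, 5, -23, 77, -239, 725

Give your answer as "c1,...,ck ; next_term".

  a_2 = -4·5 + -3·1 = -23
  a_3 = -4·-23 + -3·5 = 77
  a_4 = -4·77 + -3·-23 = -239
  a_5 = -4·-239 + -3·77 = 725
  a_6 = -4·725 + -3·-239 = -2183

-4,-3 ; -2183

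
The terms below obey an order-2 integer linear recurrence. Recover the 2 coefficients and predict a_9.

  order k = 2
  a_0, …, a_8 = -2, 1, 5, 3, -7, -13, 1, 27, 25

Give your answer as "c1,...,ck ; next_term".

  a_2 = 1·1 + -2·-2 = 5
  a_3 = 1·5 + -2·1 = 3
  a_4 = 1·3 + -2·5 = -7
  a_5 = 1·-7 + -2·3 = -13
  a_6 = 1·-13 + -2·-7 = 1
  a_7 = 1·1 + -2·-13 = 27
  a_8 = 1·27 + -2·1 = 25
  a_9 = 1·25 + -2·27 = -29

1,-2 ; -29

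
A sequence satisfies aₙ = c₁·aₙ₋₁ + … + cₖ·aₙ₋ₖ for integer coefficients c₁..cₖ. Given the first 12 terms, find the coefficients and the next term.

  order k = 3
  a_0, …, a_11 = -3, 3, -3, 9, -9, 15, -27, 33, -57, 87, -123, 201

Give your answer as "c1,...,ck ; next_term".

  a_3 = 0·-3 + 1·3 + -2·-3 = 9
  a_4 = 0·9 + 1·-3 + -2·3 = -9
  a_5 = 0·-9 + 1·9 + -2·-3 = 15
  a_6 = 0·15 + 1·-9 + -2·9 = -27
  a_7 = 0·-27 + 1·15 + -2·-9 = 33
  a_8 = 0·33 + 1·-27 + -2·15 = -57
  a_9 = 0·-57 + 1·33 + -2·-27 = 87
  a_10 = 0·87 + 1·-57 + -2·33 = -123
  a_11 = 0·-123 + 1·87 + -2·-57 = 201
  a_12 = 0·201 + 1·-123 + -2·87 = -297

0,1,-2 ; -297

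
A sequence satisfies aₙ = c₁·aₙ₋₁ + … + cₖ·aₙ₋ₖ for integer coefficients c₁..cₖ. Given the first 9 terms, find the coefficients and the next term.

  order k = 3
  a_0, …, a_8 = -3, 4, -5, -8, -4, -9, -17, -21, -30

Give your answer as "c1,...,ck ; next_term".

  a_3 = 1·-5 + 0·4 + 1·-3 = -8
  a_4 = 1·-8 + 0·-5 + 1·4 = -4
  a_5 = 1·-4 + 0·-8 + 1·-5 = -9
  a_6 = 1·-9 + 0·-4 + 1·-8 = -17
  a_7 = 1·-17 + 0·-9 + 1·-4 = -21
  a_8 = 1·-21 + 0·-17 + 1·-9 = -30
  a_9 = 1·-30 + 0·-21 + 1·-17 = -47

1,0,1 ; -47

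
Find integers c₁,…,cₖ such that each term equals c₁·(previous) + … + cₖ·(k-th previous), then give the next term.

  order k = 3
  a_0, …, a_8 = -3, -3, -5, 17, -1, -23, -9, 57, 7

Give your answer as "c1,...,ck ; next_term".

-1,-2,-2 ; -103

  a_3 = -1·-5 + -2·-3 + -2·-3 = 17
  a_4 = -1·17 + -2·-5 + -2·-3 = -1
  a_5 = -1·-1 + -2·17 + -2·-5 = -23
  a_6 = -1·-23 + -2·-1 + -2·17 = -9
  a_7 = -1·-9 + -2·-23 + -2·-1 = 57
  a_8 = -1·57 + -2·-9 + -2·-23 = 7
  a_9 = -1·7 + -2·57 + -2·-9 = -103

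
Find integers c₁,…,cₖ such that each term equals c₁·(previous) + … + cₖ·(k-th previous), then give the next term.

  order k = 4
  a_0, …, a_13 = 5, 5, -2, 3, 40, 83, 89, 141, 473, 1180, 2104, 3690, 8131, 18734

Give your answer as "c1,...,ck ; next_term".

2,-2,3,3 ; 38588

  a_4 = 2·3 + -2·-2 + 3·5 + 3·5 = 40
  a_5 = 2·40 + -2·3 + 3·-2 + 3·5 = 83
  a_6 = 2·83 + -2·40 + 3·3 + 3·-2 = 89
  a_7 = 2·89 + -2·83 + 3·40 + 3·3 = 141
  a_8 = 2·141 + -2·89 + 3·83 + 3·40 = 473
  a_9 = 2·473 + -2·141 + 3·89 + 3·83 = 1180
  a_10 = 2·1180 + -2·473 + 3·141 + 3·89 = 2104
  a_11 = 2·2104 + -2·1180 + 3·473 + 3·141 = 3690
  a_12 = 2·3690 + -2·2104 + 3·1180 + 3·473 = 8131
  a_13 = 2·8131 + -2·3690 + 3·2104 + 3·1180 = 18734
  a_14 = 2·18734 + -2·8131 + 3·3690 + 3·2104 = 38588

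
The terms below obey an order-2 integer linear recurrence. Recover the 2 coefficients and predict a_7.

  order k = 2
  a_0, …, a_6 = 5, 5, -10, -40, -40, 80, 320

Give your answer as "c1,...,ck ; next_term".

  a_2 = 2·5 + -4·5 = -10
  a_3 = 2·-10 + -4·5 = -40
  a_4 = 2·-40 + -4·-10 = -40
  a_5 = 2·-40 + -4·-40 = 80
  a_6 = 2·80 + -4·-40 = 320
  a_7 = 2·320 + -4·80 = 320

2,-4 ; 320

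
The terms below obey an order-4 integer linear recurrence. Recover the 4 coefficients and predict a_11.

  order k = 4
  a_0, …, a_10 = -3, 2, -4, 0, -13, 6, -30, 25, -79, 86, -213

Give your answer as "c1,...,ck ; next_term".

0,2,-1,1 ; 276

  a_4 = 0·0 + 2·-4 + -1·2 + 1·-3 = -13
  a_5 = 0·-13 + 2·0 + -1·-4 + 1·2 = 6
  a_6 = 0·6 + 2·-13 + -1·0 + 1·-4 = -30
  a_7 = 0·-30 + 2·6 + -1·-13 + 1·0 = 25
  a_8 = 0·25 + 2·-30 + -1·6 + 1·-13 = -79
  a_9 = 0·-79 + 2·25 + -1·-30 + 1·6 = 86
  a_10 = 0·86 + 2·-79 + -1·25 + 1·-30 = -213
  a_11 = 0·-213 + 2·86 + -1·-79 + 1·25 = 276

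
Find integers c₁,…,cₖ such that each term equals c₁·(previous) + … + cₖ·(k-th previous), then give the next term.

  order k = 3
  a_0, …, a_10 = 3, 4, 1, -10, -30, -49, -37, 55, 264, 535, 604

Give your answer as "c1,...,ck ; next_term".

3,-4,1 ; -64

  a_3 = 3·1 + -4·4 + 1·3 = -10
  a_4 = 3·-10 + -4·1 + 1·4 = -30
  a_5 = 3·-30 + -4·-10 + 1·1 = -49
  a_6 = 3·-49 + -4·-30 + 1·-10 = -37
  a_7 = 3·-37 + -4·-49 + 1·-30 = 55
  a_8 = 3·55 + -4·-37 + 1·-49 = 264
  a_9 = 3·264 + -4·55 + 1·-37 = 535
  a_10 = 3·535 + -4·264 + 1·55 = 604
  a_11 = 3·604 + -4·535 + 1·264 = -64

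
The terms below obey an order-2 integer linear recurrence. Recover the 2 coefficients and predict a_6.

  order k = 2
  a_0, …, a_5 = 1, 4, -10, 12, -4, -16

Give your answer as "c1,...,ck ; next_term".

  a_2 = -2·4 + -2·1 = -10
  a_3 = -2·-10 + -2·4 = 12
  a_4 = -2·12 + -2·-10 = -4
  a_5 = -2·-4 + -2·12 = -16
  a_6 = -2·-16 + -2·-4 = 40

-2,-2 ; 40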